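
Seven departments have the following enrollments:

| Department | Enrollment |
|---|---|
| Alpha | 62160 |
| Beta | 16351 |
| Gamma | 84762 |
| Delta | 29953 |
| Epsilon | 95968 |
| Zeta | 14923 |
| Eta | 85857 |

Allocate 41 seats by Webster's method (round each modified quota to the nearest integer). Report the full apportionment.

Alpha 6; Beta 2; Gamma 9; Delta 3; Epsilon 10; Zeta 2; Eta 9

Standard divisor 389974/41 ≈ 9511.561; standard quotas: Alpha 6.535, Beta 1.719, Gamma 8.911, Delta 3.149, Epsilon 10.090, Zeta 1.569, Eta 9.027.
Rounding to the nearest integer gives 7, 2, 9, 3, 10, 2, 9 = 42 seats, so the divisor must be adjusted.
With modified divisor 9800: modified quotas Alpha 6.343, Beta 1.668, Gamma 8.649, Delta 3.056, Epsilon 9.793, Zeta 1.523, Eta 8.761.
Rounding to the nearest integer: Alpha 6, Beta 2, Gamma 9, Delta 3, Epsilon 10, Zeta 2, Eta 9 (total 41).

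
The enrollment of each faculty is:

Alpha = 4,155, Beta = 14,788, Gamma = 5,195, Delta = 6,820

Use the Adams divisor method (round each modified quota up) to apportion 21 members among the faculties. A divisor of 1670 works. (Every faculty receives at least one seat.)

Alpha: 3, Beta: 9, Gamma: 4, Delta: 5

With modified divisor 1670: modified quotas Alpha 2.488, Beta 8.855, Gamma 3.111, Delta 4.084.
Rounding up: Alpha 3, Beta 9, Gamma 4, Delta 5 (total 21).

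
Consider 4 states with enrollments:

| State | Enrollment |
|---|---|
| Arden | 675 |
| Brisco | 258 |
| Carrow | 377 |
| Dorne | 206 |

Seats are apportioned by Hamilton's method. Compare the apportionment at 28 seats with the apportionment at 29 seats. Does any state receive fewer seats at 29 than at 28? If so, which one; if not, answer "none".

At 28 seats: Arden 12, Brisco 5, Carrow 7, Dorne 4.
At 29 seats: Arden 13, Brisco 5, Carrow 7, Dorne 4.
No state's allocation decreased.

none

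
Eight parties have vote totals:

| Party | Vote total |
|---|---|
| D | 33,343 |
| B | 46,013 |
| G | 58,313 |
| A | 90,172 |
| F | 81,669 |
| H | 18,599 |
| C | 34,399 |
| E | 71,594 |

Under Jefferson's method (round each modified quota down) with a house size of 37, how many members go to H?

1

Standard divisor 434102/37 ≈ 11732.486; standard quotas: D 2.842, B 3.922, G 4.970, A 7.686, F 6.961, H 1.585, C 2.932, E 6.102.
Rounding down gives 2, 3, 4, 7, 6, 1, 2, 6 = 31 seats, so the divisor must be adjusted.
With modified divisor 10700: modified quotas D 3.116, B 4.300, G 5.450, A 8.427, F 7.633, H 1.738, C 3.215, E 6.691.
Rounding down: D 3, B 4, G 5, A 8, F 7, H 1, C 3, E 6 (total 37).
H receives 1.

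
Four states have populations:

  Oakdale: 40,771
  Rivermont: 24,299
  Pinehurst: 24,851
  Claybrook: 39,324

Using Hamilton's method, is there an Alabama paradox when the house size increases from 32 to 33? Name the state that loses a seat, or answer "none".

At 32 seats: Oakdale 10, Rivermont 6, Pinehurst 6, Claybrook 10.
At 33 seats: Oakdale 11, Rivermont 6, Pinehurst 6, Claybrook 10.
No state's allocation decreased.

none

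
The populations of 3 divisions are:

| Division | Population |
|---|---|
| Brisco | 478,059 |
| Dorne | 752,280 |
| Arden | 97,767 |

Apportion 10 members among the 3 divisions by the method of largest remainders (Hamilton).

Standard divisor: 1328106 ÷ 10 ≈ 132810.6.
Standard quotas: Brisco 3.5996, Dorne 5.6643, Arden 0.7361.
Lower quotas: Brisco 3, Dorne 5, Arden 0 (sum 8, leaving 2 seats).
Remainders in descending order: Arden 0.7361, Dorne 0.6643, Brisco 0.5996.
The surplus seats go to Arden, Dorne.

Brisco=3; Dorne=6; Arden=1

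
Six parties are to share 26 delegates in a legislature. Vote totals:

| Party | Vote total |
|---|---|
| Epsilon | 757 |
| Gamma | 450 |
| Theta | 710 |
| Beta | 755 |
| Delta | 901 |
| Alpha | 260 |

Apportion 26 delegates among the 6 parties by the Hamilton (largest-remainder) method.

Epsilon 5, Gamma 3, Theta 5, Beta 5, Delta 6, Alpha 2

Standard divisor: 3833 ÷ 26 ≈ 147.423.
Standard quotas: Epsilon 5.135, Gamma 3.052, Theta 4.816, Beta 5.121, Delta 6.112, Alpha 1.764.
Lower quotas: Epsilon 5, Gamma 3, Theta 4, Beta 5, Delta 6, Alpha 1 (sum 24, leaving 2 seats).
Remainders in descending order: Theta 0.816, Alpha 0.764, Epsilon 0.135, Beta 0.121, Delta 0.112, Gamma 0.052.
The surplus seats go to Theta, Alpha.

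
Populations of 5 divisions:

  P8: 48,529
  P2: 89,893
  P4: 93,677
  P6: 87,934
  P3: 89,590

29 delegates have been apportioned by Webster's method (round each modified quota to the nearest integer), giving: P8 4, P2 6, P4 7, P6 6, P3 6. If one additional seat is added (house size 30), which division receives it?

P2

Priority for the next seat is population ÷ (current seats + 0.5).
Priorities: P8 10784.222, P2 13829.692, P4 12490.267, P6 13528.308, P3 13783.077.
Highest priority: P2.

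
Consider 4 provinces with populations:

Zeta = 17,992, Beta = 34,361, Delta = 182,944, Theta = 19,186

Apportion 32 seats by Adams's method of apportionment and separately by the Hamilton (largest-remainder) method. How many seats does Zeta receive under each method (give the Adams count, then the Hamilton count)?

3 and 2

Adams: Zeta 3, Beta 4, Delta 22, Theta 3.
Hamilton: Zeta 2, Beta 4, Delta 23, Theta 3.
Zeta gets 3 under Adams and 2 under Hamilton.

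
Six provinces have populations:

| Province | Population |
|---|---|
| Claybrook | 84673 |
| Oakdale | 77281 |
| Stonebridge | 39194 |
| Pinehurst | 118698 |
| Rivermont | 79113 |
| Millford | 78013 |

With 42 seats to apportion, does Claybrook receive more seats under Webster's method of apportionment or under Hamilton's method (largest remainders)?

Webster: Claybrook 7, Oakdale 7, Stonebridge 3, Pinehurst 11, Rivermont 7, Millford 7.
Hamilton: Claybrook 8, Oakdale 7, Stonebridge 3, Pinehurst 10, Rivermont 7, Millford 7.
Claybrook gets 7 under Webster and 8 under Hamilton.

Hamilton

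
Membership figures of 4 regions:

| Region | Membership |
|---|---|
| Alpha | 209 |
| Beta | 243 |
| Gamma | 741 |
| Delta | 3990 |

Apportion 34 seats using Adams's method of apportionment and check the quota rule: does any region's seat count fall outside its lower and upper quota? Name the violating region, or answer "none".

Delta

Standard quotas: Alpha 1.371, Beta 1.594, Gamma 4.861, Delta 26.174.
Adams allocation: Alpha 2, Beta 2, Gamma 5, Delta 25.
Delta has quota 26.174 (lower 26, upper 27) but receives 25 — outside the quota interval.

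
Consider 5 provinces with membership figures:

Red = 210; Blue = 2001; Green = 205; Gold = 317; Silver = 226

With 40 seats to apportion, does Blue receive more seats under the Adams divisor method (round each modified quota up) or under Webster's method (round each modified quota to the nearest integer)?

Adams: Red 3, Blue 26, Green 3, Gold 5, Silver 3.
Webster: Red 3, Blue 27, Green 3, Gold 4, Silver 3.
Blue gets 26 under Adams and 27 under Webster.

Webster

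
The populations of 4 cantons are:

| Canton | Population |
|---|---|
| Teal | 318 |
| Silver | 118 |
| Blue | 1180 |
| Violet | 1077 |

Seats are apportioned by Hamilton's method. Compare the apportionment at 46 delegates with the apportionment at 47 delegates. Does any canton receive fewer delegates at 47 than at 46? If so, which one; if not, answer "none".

At 46 seats: Teal 6, Silver 2, Blue 20, Violet 18.
At 47 seats: Teal 5, Silver 2, Blue 21, Violet 19.
Teal drops from 6 to 5.

Teal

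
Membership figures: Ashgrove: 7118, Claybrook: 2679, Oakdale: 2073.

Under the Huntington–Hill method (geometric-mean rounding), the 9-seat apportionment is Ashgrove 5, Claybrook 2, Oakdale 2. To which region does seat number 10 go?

Ashgrove

Priority for the next seat is population ÷ (√(s·(s+1))).
Priorities: Ashgrove 1299.563, Claybrook 1093.697, Oakdale 846.299.
Highest priority: Ashgrove.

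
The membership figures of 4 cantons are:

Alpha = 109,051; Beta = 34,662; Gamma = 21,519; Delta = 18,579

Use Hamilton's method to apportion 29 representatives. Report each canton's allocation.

Alpha 17, Beta 6, Gamma 3, Delta 3

The standard divisor is 183811/29 ≈ 6338.31.
Standard quotas: Alpha 17.2051, Beta 5.4686, Gamma 3.3951, Delta 2.9312.
Lower quotas: Alpha 17, Beta 5, Gamma 3, Delta 2 (sum 27, leaving 2 seats).
Remainders in descending order: Delta 0.9312, Beta 0.4686, Gamma 0.3951, Alpha 0.2051.
Largest remainders: Delta, Beta receive the extra seats.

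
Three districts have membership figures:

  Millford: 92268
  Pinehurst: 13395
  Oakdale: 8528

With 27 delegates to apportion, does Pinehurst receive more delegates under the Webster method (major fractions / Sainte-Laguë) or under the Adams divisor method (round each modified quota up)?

Webster: Millford 22, Pinehurst 3, Oakdale 2.
Adams: Millford 21, Pinehurst 4, Oakdale 2.
Pinehurst gets 3 under Webster and 4 under Adams.

Adams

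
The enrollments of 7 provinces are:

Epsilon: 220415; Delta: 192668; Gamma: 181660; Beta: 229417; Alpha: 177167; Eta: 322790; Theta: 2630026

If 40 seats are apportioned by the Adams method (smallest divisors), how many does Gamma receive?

Standard divisor 3954143/40 ≈ 98853.575; standard quotas: Epsilon 2.230, Delta 1.949, Gamma 1.838, Beta 2.321, Alpha 1.792, Eta 3.265, Theta 26.605.
Rounding up gives 3, 2, 2, 3, 2, 4, 27 = 43 seats, so the divisor must be adjusted.
With modified divisor 108600: modified quotas Epsilon 2.030, Delta 1.774, Gamma 1.673, Beta 2.112, Alpha 1.631, Eta 2.972, Theta 24.218.
Rounding up: Epsilon 3, Delta 2, Gamma 2, Beta 3, Alpha 2, Eta 3, Theta 25 (total 40).
Gamma receives 2.

2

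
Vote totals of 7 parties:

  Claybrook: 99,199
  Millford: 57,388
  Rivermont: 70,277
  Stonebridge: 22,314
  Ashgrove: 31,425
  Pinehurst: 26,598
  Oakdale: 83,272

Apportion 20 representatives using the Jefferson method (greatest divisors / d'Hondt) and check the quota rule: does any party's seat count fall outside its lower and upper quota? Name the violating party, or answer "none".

Standard quotas: Claybrook 5.081, Millford 2.939, Rivermont 3.600, Stonebridge 1.143, Ashgrove 1.610, Pinehurst 1.362, Oakdale 4.265.
Jefferson allocation: Claybrook 5, Millford 3, Rivermont 4, Stonebridge 1, Ashgrove 1, Pinehurst 1, Oakdale 5.
Every allocation lies between the lower and upper quota.

none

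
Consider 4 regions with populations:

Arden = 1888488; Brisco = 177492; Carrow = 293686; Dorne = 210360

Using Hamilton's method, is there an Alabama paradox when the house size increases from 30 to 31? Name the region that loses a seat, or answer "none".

At 30 seats: Arden 22, Brisco 2, Carrow 3, Dorne 3.
At 31 seats: Arden 23, Brisco 2, Carrow 4, Dorne 2.
Dorne drops from 3 to 2.

Dorne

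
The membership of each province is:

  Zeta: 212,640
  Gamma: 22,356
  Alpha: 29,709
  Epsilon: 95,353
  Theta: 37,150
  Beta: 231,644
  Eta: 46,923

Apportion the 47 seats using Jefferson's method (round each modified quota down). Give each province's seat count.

Zeta=15, Gamma=1, Alpha=2, Epsilon=7, Theta=2, Beta=17, Eta=3

Standard divisor 675775/47 ≈ 14378.191; standard quotas: Zeta 14.789, Gamma 1.555, Alpha 2.066, Epsilon 6.632, Theta 2.584, Beta 16.111, Eta 3.263.
Rounding down gives 14, 1, 2, 6, 2, 16, 3 = 44 seats, so the divisor must be adjusted.
With modified divisor 13500: modified quotas Zeta 15.751, Gamma 1.656, Alpha 2.201, Epsilon 7.063, Theta 2.752, Beta 17.159, Eta 3.476.
Rounding down: Zeta 15, Gamma 1, Alpha 2, Epsilon 7, Theta 2, Beta 17, Eta 3 (total 47).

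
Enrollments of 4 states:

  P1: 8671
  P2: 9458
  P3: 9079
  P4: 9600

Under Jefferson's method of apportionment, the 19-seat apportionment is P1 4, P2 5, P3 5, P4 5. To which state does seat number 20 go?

Priority for the next seat is population ÷ (current seats + 1).
Priorities: P1 1734.200, P2 1576.333, P3 1513.167, P4 1600.000.
Highest priority: P1.

P1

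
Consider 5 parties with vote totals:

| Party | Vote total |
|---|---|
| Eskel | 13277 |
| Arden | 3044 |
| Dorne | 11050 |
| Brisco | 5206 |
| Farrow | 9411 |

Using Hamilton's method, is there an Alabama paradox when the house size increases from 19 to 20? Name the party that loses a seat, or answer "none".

At 19 seats: Eskel 6, Arden 2, Dorne 5, Brisco 2, Farrow 4.
At 20 seats: Eskel 6, Arden 1, Dorne 5, Brisco 3, Farrow 5.
Arden drops from 2 to 1.

Arden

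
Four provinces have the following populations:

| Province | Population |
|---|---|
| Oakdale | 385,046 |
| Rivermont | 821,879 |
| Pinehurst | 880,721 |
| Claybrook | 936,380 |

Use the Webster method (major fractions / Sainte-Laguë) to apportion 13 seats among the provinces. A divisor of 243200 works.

With modified divisor 243200: modified quotas Oakdale 1.583, Rivermont 3.379, Pinehurst 3.621, Claybrook 3.850.
Rounding to the nearest integer: Oakdale 2, Rivermont 3, Pinehurst 4, Claybrook 4 (total 13).

Oakdale=2, Rivermont=3, Pinehurst=4, Claybrook=4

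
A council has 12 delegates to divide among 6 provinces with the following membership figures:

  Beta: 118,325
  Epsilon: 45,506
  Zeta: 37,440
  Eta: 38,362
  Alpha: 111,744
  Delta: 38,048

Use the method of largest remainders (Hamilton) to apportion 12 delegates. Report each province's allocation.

Total 389425; standard divisor 389425/12 ≈ 32452.083.
Standard quotas: Beta 3.6461, Epsilon 1.4023, Zeta 1.1537, Eta 1.1821, Alpha 3.4434, Delta 1.1724.
Lower quotas: Beta 3, Epsilon 1, Zeta 1, Eta 1, Alpha 3, Delta 1 (sum 10, leaving 2 seats).
Remainders in descending order: Beta 0.6461, Alpha 0.4434, Epsilon 0.4023, Eta 0.1821, Delta 0.1724, Zeta 0.1537.
Largest remainders: Beta, Alpha receive the extra seats.

Beta 4; Epsilon 1; Zeta 1; Eta 1; Alpha 4; Delta 1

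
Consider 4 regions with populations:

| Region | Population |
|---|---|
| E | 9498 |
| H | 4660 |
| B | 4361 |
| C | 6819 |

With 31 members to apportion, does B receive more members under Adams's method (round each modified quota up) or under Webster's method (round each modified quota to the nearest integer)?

Adams

Adams: E 11, H 6, B 6, C 8.
Webster: E 12, H 6, B 5, C 8.
B gets 6 under Adams and 5 under Webster.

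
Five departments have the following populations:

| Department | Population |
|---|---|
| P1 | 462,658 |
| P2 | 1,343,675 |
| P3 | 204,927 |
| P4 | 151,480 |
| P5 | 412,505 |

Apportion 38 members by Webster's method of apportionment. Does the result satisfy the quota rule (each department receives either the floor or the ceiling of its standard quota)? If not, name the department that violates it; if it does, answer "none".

Standard quotas: P1 6.827, P2 19.827, P3 3.024, P4 2.235, P5 6.087.
Webster allocation: P1 7, P2 20, P3 3, P4 2, P5 6.
Every allocation lies between the lower and upper quota.

none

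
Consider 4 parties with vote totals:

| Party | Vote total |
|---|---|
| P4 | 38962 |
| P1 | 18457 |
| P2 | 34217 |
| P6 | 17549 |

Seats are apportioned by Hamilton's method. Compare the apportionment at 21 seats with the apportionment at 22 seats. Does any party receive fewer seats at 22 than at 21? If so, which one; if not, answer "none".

At 21 seats: P4 7, P1 4, P2 7, P6 3.
At 22 seats: P4 8, P1 4, P2 7, P6 3.
No party's allocation decreased.

none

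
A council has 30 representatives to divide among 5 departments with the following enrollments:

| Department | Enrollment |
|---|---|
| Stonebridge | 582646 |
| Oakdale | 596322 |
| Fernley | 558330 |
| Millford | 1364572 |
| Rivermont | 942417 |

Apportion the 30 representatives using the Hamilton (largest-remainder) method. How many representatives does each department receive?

Stonebridge 4, Oakdale 5, Fernley 4, Millford 10, Rivermont 7

Standard divisor: 4044287 ÷ 30 ≈ 134809.567.
Standard quotas: Stonebridge 4.3220, Oakdale 4.4234, Fernley 4.1416, Millford 10.1222, Rivermont 6.9907.
Lower quotas: Stonebridge 4, Oakdale 4, Fernley 4, Millford 10, Rivermont 6 (sum 28, leaving 2 seats).
Remainders in descending order: Rivermont 0.9907, Oakdale 0.4234, Stonebridge 0.3220, Fernley 0.1416, Millford 0.1222.
The surplus seats go to Rivermont, Oakdale.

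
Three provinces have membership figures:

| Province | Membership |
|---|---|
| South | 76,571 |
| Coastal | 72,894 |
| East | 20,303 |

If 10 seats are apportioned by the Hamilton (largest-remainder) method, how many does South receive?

Standard divisor: 169768 ÷ 10 ≈ 16976.8.
Standard quotas: South 4.5103, Coastal 4.2937, East 1.1959.
Lower quotas: South 4, Coastal 4, East 1 (sum 9, leaving 1 seat).
Remainders in descending order: South 0.5103, Coastal 0.2937, East 0.1959.
Largest remainder: South receives the extra seat.
South receives 5.

5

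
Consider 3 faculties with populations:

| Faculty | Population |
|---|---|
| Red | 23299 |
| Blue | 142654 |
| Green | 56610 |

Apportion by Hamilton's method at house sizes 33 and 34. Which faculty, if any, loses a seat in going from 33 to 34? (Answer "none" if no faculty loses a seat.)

Red

At 33 seats: Red 4, Blue 21, Green 8.
At 34 seats: Red 3, Blue 22, Green 9.
Red drops from 4 to 3.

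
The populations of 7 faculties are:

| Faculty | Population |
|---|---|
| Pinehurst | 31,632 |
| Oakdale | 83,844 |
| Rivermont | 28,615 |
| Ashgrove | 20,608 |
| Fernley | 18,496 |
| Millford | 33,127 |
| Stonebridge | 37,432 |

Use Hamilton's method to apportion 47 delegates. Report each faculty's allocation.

Pinehurst: 6; Oakdale: 16; Rivermont: 5; Ashgrove: 4; Fernley: 3; Millford: 6; Stonebridge: 7

Total 253754; standard divisor 253754/47 ≈ 5399.021.
Standard quotas: Pinehurst 5.8588, Oakdale 15.5295, Rivermont 5.3000, Ashgrove 3.8170, Fernley 3.4258, Millford 6.1357, Stonebridge 6.9331.
Lower quotas: Pinehurst 5, Oakdale 15, Rivermont 5, Ashgrove 3, Fernley 3, Millford 6, Stonebridge 6 (sum 43, leaving 4 seats).
Remainders in descending order: Stonebridge 0.9331, Pinehurst 0.8588, Ashgrove 0.8170, Oakdale 0.5295, Fernley 0.4258, Rivermont 0.3000, Millford 0.1357.
Largest remainders: Stonebridge, Pinehurst, Ashgrove, Oakdale receive the extra seats.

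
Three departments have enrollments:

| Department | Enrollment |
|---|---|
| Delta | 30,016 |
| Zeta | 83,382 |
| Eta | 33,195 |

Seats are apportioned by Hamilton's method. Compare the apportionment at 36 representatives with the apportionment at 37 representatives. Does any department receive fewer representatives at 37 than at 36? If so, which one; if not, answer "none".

At 36 seats: Delta 7, Zeta 21, Eta 8.
At 37 seats: Delta 8, Zeta 21, Eta 8.
No department's allocation decreased.

none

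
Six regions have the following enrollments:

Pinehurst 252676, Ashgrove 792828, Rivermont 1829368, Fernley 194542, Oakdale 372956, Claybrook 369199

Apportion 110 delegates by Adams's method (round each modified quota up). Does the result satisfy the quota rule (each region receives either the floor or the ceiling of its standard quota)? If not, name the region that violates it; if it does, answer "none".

Rivermont

Standard quotas: Pinehurst 7.292, Ashgrove 22.881, Rivermont 52.795, Fernley 5.614, Oakdale 10.763, Claybrook 10.655.
Adams allocation: Pinehurst 8, Ashgrove 23, Rivermont 51, Fernley 6, Oakdale 11, Claybrook 11.
Rivermont has quota 52.795 (lower 52, upper 53) but receives 51 — outside the quota interval.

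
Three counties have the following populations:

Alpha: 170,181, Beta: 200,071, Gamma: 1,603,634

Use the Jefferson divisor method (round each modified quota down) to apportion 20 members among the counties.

Standard divisor 1973886/20 ≈ 98694.3; standard quotas: Alpha 1.724, Beta 2.027, Gamma 16.248.
Rounding down gives 1, 2, 16 = 19 seats, so the divisor must be adjusted.
With modified divisor 91700: modified quotas Alpha 1.856, Beta 2.182, Gamma 17.488.
Rounding down: Alpha 1, Beta 2, Gamma 17 (total 20).

Alpha=1, Beta=2, Gamma=17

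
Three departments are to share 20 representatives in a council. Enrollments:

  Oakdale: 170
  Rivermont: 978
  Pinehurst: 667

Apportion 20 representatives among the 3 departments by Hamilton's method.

Oakdale 2, Rivermont 11, Pinehurst 7

The standard divisor is 1815/20 ≈ 90.75.
Standard quotas: Oakdale 1.873, Rivermont 10.777, Pinehurst 7.350.
Lower quotas: Oakdale 1, Rivermont 10, Pinehurst 7 (sum 18, leaving 2 seats).
Remainders in descending order: Oakdale 0.873, Rivermont 0.777, Pinehurst 0.350.
Largest remainders: Oakdale, Rivermont receive the extra seats.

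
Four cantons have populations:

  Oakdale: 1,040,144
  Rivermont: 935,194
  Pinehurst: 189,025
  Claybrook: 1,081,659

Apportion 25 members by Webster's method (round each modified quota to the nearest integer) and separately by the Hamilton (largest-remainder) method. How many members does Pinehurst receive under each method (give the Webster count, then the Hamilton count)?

Webster: Oakdale 8, Rivermont 7, Pinehurst 1, Claybrook 9.
Hamilton: Oakdale 8, Rivermont 7, Pinehurst 2, Claybrook 8.
Pinehurst gets 1 under Webster and 2 under Hamilton.

1 and 2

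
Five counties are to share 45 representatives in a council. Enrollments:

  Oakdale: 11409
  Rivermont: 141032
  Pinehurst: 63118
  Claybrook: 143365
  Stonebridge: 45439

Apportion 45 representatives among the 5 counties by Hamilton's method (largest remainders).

Standard divisor: 404363 ÷ 45 ≈ 8985.844.
Standard quotas: Oakdale 1.2697, Rivermont 15.6949, Pinehurst 7.0242, Claybrook 15.9545, Stonebridge 5.0567.
Lower quotas: Oakdale 1, Rivermont 15, Pinehurst 7, Claybrook 15, Stonebridge 5 (sum 43, leaving 2 seats).
Remainders in descending order: Claybrook 0.9545, Rivermont 0.6949, Oakdale 0.2697, Stonebridge 0.0567, Pinehurst 0.0242.
Largest remainders: Claybrook, Rivermont receive the extra seats.

Oakdale 1, Rivermont 16, Pinehurst 7, Claybrook 16, Stonebridge 5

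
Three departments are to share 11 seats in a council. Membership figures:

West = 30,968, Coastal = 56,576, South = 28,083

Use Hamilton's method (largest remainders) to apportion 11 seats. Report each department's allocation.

Total 115627; standard divisor 115627/11 ≈ 10511.545.
Standard quotas: West 2.9461, Coastal 5.3823, South 2.6716.
Lower quotas: West 2, Coastal 5, South 2 (sum 9, leaving 2 seats).
Remainders in descending order: West 0.9461, South 0.6716, Coastal 0.3823.
The surplus seats go to West, South.

West=3, Coastal=5, South=3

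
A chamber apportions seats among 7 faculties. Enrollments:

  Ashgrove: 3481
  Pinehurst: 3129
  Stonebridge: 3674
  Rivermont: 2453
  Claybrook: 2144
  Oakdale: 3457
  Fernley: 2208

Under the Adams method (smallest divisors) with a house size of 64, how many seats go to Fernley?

Standard divisor 20546/64 ≈ 321.031; standard quotas: Ashgrove 10.843, Pinehurst 9.747, Stonebridge 11.444, Rivermont 7.641, Claybrook 6.678, Oakdale 10.768, Fernley 6.878.
Rounding up gives 11, 10, 12, 8, 7, 11, 7 = 66 seats, so the divisor must be adjusted.
With modified divisor 346.7: modified quotas Ashgrove 10.040, Pinehurst 9.025, Stonebridge 10.597, Rivermont 7.075, Claybrook 6.184, Oakdale 9.971, Fernley 6.369.
Rounding up: Ashgrove 11, Pinehurst 10, Stonebridge 11, Rivermont 8, Claybrook 7, Oakdale 10, Fernley 7 (total 64).
Fernley receives 7.

7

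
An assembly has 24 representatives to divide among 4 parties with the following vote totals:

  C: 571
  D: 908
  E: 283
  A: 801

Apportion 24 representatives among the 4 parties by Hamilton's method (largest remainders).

The standard divisor is 2563/24 ≈ 106.792.
Standard quotas: C 5.347, D 8.503, E 2.650, A 7.501.
Lower quotas: C 5, D 8, E 2, A 7 (sum 22, leaving 2 seats).
Remainders in descending order: E 0.650, D 0.503, A 0.501, C 0.347.
Largest remainders: E, D receive the extra seats.

C 5, D 9, E 3, A 7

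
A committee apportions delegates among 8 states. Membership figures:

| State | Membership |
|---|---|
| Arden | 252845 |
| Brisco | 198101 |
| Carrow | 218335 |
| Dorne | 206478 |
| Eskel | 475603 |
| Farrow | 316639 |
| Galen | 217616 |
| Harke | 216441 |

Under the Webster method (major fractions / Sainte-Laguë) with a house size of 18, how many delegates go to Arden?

Standard divisor 2102058/18 ≈ 116781; standard quotas: Arden 2.165, Brisco 1.696, Carrow 1.870, Dorne 1.768, Eskel 4.073, Farrow 2.711, Galen 1.863, Harke 1.853.
Rounding to the nearest integer gives 2, 2, 2, 2, 4, 3, 2, 2 = 19 seats, so the divisor must be adjusted.
With modified divisor 129400: modified quotas Arden 1.954, Brisco 1.531, Carrow 1.687, Dorne 1.596, Eskel 3.675, Farrow 2.447, Galen 1.682, Harke 1.673.
Rounding to the nearest integer: Arden 2, Brisco 2, Carrow 2, Dorne 2, Eskel 4, Farrow 2, Galen 2, Harke 2 (total 18).
Arden receives 2.

2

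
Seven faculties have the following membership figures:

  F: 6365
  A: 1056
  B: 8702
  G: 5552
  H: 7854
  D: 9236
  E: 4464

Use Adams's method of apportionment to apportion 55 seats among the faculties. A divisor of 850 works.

With modified divisor 850: modified quotas F 7.488, A 1.242, B 10.238, G 6.532, H 9.240, D 10.866, E 5.252.
Rounding up: F 8, A 2, B 11, G 7, H 10, D 11, E 6 (total 55).

F 8, A 2, B 11, G 7, H 10, D 11, E 6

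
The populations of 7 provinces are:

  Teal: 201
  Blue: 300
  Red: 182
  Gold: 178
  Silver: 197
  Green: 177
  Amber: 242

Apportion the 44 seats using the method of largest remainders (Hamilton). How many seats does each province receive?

The standard divisor is 1477/44 ≈ 33.568.
Standard quotas: Teal 5.988, Blue 8.937, Red 5.422, Gold 5.303, Silver 5.869, Green 5.273, Amber 7.209.
Lower quotas: Teal 5, Blue 8, Red 5, Gold 5, Silver 5, Green 5, Amber 7 (sum 40, leaving 4 seats).
Remainders in descending order: Teal 0.988, Blue 0.937, Silver 0.869, Red 0.422, Gold 0.303, Green 0.273, Amber 0.209.
Largest remainders: Teal, Blue, Silver, Red receive the extra seats.

Teal 6, Blue 9, Red 6, Gold 5, Silver 6, Green 5, Amber 7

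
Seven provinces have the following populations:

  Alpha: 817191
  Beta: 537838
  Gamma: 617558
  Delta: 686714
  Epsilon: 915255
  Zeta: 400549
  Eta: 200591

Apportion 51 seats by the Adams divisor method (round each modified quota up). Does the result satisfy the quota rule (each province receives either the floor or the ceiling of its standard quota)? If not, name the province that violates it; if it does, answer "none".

Standard quotas: Alpha 9.981, Beta 6.569, Gamma 7.543, Delta 8.387, Epsilon 11.178, Zeta 4.892, Eta 2.450.
Adams allocation: Alpha 10, Beta 7, Gamma 7, Delta 8, Epsilon 11, Zeta 5, Eta 3.
Every allocation lies between the lower and upper quota.

none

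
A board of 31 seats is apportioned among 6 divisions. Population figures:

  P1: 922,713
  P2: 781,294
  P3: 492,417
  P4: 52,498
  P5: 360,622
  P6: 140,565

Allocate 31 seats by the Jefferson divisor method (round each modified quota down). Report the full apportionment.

P1 11, P2 9, P3 6, P4 0, P5 4, P6 1

Standard divisor 2750109/31 ≈ 88713.194; standard quotas: P1 10.401, P2 8.807, P3 5.551, P4 0.592, P5 4.065, P6 1.584.
Rounding down gives 10, 8, 5, 0, 4, 1 = 28 seats, so the divisor must be adjusted.
With modified divisor 80100: modified quotas P1 11.520, P2 9.754, P3 6.148, P4 0.655, P5 4.502, P6 1.755.
Rounding down: P1 11, P2 9, P3 6, P4 0, P5 4, P6 1 (total 31).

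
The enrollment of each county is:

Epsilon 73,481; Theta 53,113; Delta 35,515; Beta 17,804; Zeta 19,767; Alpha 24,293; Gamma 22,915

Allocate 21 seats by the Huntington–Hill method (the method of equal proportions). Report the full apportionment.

With divisor 12233: modified quotas Epsilon 6.007, Theta 4.342, Delta 2.903, Beta 1.455, Zeta 1.616, Alpha 1.986, Gamma 1.873.
Geometric-mean thresholds: Epsilon √(6·7)=6.481, Theta √(4·5)=4.472, Delta √(2·3)=2.449, Beta √(1·2)=1.414, Zeta √(1·2)=1.414, Alpha √(1·2)=1.414, Gamma √(1·2)=1.414.
Each quota rounded against its threshold gives Epsilon 6, Theta 4, Delta 3, Beta 2, Zeta 2, Alpha 2, Gamma 2 (total 21).

Epsilon: 6, Theta: 4, Delta: 3, Beta: 2, Zeta: 2, Alpha: 2, Gamma: 2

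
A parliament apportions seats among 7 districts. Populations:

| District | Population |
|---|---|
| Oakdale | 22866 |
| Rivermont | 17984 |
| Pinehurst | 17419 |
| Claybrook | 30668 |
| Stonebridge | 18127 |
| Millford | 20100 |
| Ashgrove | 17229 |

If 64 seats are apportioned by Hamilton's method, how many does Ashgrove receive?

The standard divisor is 144393/64 ≈ 2256.141.
Standard quotas: Oakdale 10.1350, Rivermont 7.9711, Pinehurst 7.7207, Claybrook 13.5931, Stonebridge 8.0345, Millford 8.9090, Ashgrove 7.6365.
Lower quotas: Oakdale 10, Rivermont 7, Pinehurst 7, Claybrook 13, Stonebridge 8, Millford 8, Ashgrove 7 (sum 60, leaving 4 seats).
Remainders in descending order: Rivermont 0.9711, Millford 0.9090, Pinehurst 0.7207, Ashgrove 0.6365, Claybrook 0.5931, Oakdale 0.1350, Stonebridge 0.0345.
The surplus seats go to Rivermont, Millford, Pinehurst, Ashgrove.
Ashgrove receives 8.

8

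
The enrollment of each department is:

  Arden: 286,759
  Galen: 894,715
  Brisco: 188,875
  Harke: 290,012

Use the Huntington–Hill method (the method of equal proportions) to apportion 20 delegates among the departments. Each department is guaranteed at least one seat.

With divisor 83250: modified quotas Arden 3.445, Galen 10.747, Brisco 2.269, Harke 3.484.
Geometric-mean thresholds: Arden √(3·4)=3.464, Galen √(10·11)=10.488, Brisco √(2·3)=2.449, Harke √(3·4)=3.464.
Each quota rounded against its threshold gives Arden 3, Galen 11, Brisco 2, Harke 4 (total 20).

Arden 3, Galen 11, Brisco 2, Harke 4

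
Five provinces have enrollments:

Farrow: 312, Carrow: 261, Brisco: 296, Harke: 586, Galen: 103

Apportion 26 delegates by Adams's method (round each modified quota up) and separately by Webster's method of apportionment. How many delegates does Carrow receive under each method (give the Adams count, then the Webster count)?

Adams: Farrow 5, Carrow 5, Brisco 5, Harke 9, Galen 2.
Webster: Farrow 5, Carrow 4, Brisco 5, Harke 10, Galen 2.
Carrow gets 5 under Adams and 4 under Webster.

5 and 4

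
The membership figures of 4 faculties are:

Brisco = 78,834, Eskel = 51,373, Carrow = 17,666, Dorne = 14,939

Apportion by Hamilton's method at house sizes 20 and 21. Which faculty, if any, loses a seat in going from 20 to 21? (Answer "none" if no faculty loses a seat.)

At 20 seats: Brisco 10, Eskel 6, Carrow 2, Dorne 2.
At 21 seats: Brisco 10, Eskel 7, Carrow 2, Dorne 2.
No faculty's allocation decreased.

none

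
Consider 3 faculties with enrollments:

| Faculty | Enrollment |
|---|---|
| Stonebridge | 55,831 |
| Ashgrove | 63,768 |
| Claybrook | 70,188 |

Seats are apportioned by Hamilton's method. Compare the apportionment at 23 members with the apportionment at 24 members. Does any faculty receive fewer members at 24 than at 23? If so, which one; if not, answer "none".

At 23 seats: Stonebridge 7, Ashgrove 8, Claybrook 8.
At 24 seats: Stonebridge 7, Ashgrove 8, Claybrook 9.
No faculty's allocation decreased.

none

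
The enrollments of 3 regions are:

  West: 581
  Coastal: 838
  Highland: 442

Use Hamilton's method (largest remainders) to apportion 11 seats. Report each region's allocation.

West=3, Coastal=5, Highland=3

Total 1861; standard divisor 1861/11 ≈ 169.182.
Standard quotas: West 3.434, Coastal 4.953, Highland 2.613.
Lower quotas: West 3, Coastal 4, Highland 2 (sum 9, leaving 2 seats).
Remainders in descending order: Coastal 0.953, Highland 0.613, West 0.434.
The surplus seats go to Coastal, Highland.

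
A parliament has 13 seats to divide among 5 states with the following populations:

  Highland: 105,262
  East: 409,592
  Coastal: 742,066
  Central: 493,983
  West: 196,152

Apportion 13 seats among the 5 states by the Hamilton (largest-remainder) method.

Highland 1; East 3; Coastal 5; Central 3; West 1

The standard divisor is 1947055/13 ≈ 149773.462.
Standard quotas: Highland 0.7028, East 2.7347, Coastal 4.9546, Central 3.2982, West 1.3097.
Lower quotas: Highland 0, East 2, Coastal 4, Central 3, West 1 (sum 10, leaving 3 seats).
Remainders in descending order: Coastal 0.9546, East 0.7347, Highland 0.7028, West 0.3097, Central 0.2982.
The surplus seats go to Coastal, East, Highland.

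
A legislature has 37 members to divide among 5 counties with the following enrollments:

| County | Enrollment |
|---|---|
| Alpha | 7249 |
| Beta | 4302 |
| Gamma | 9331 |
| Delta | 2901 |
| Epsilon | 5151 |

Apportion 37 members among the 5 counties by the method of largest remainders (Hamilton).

Alpha 9, Beta 5, Gamma 12, Delta 4, Epsilon 7

The standard divisor is 28934/37 = 782.
Standard quotas: Alpha 9.2698, Beta 5.5013, Gamma 11.9322, Delta 3.7097, Epsilon 6.5870.
Lower quotas: Alpha 9, Beta 5, Gamma 11, Delta 3, Epsilon 6 (sum 34, leaving 3 seats).
Remainders in descending order: Gamma 0.9322, Delta 0.7097, Epsilon 0.5870, Beta 0.5013, Alpha 0.2698.
Largest remainders: Gamma, Delta, Epsilon receive the extra seats.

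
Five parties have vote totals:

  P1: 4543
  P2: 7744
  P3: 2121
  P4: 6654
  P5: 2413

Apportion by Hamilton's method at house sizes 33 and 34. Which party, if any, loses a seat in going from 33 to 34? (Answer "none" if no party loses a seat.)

P5

At 33 seats: P1 6, P2 11, P3 3, P4 9, P5 4.
At 34 seats: P1 7, P2 11, P3 3, P4 10, P5 3.
P5 drops from 4 to 3.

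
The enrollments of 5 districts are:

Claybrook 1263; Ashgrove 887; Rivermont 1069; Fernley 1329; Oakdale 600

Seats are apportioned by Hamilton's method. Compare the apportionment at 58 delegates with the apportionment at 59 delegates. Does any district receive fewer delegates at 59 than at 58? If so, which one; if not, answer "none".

At 58 seats: Claybrook 14, Ashgrove 10, Rivermont 12, Fernley 15, Oakdale 7.
At 59 seats: Claybrook 15, Ashgrove 10, Rivermont 12, Fernley 15, Oakdale 7.
No district's allocation decreased.

none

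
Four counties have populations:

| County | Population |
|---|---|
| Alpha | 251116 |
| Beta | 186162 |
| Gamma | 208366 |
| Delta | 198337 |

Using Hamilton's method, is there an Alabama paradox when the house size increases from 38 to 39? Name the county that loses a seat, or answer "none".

Beta

At 38 seats: Alpha 11, Beta 9, Gamma 9, Delta 9.
At 39 seats: Alpha 12, Beta 8, Gamma 10, Delta 9.
Beta drops from 9 to 8.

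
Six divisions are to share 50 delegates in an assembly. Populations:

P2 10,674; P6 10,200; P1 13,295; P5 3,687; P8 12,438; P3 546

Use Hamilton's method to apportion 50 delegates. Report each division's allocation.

P2: 10; P6: 10; P1: 13; P5: 4; P8: 12; P3: 1

Total 50840; standard divisor 50840/50 ≈ 1016.8.
Standard quotas: P2 10.4976, P6 10.0315, P1 13.0753, P5 3.6261, P8 12.2325, P3 0.5370.
Lower quotas: P2 10, P6 10, P1 13, P5 3, P8 12, P3 0 (sum 48, leaving 2 seats).
Remainders in descending order: P5 0.6261, P3 0.5370, P2 0.4976, P8 0.2325, P1 0.0753, P6 0.0315.
The surplus seats go to P5, P3.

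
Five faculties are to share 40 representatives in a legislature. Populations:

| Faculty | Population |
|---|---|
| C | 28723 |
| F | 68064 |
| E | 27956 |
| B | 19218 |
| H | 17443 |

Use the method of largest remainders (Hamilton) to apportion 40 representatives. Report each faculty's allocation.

The standard divisor is 161404/40 ≈ 4035.1.
Standard quotas: C 7.1183, F 16.8680, E 6.9282, B 4.7627, H 4.3228.
Lower quotas: C 7, F 16, E 6, B 4, H 4 (sum 37, leaving 3 seats).
Remainders in descending order: E 0.9282, F 0.8680, B 0.7627, H 0.3228, C 0.1183.
Largest remainders: E, F, B receive the extra seats.

C 7, F 17, E 7, B 5, H 4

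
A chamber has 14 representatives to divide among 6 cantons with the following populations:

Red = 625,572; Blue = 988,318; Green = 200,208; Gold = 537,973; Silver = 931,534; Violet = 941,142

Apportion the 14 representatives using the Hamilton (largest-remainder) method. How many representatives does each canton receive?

Red=2; Blue=3; Green=1; Gold=2; Silver=3; Violet=3

Total 4224747; standard divisor 4224747/14 ≈ 301767.643.
Standard quotas: Red 2.0730, Blue 3.2751, Green 0.6635, Gold 1.7827, Silver 3.0869, Violet 3.1188.
Lower quotas: Red 2, Blue 3, Green 0, Gold 1, Silver 3, Violet 3 (sum 12, leaving 2 seats).
Remainders in descending order: Gold 0.7827, Green 0.6635, Blue 0.2751, Violet 0.1188, Silver 0.0869, Red 0.0730.
Largest remainders: Gold, Green receive the extra seats.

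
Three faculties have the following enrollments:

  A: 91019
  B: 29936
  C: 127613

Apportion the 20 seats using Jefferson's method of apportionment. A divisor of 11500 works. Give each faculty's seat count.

A=7; B=2; C=11

With modified divisor 11500: modified quotas A 7.915, B 2.603, C 11.097.
Rounding down: A 7, B 2, C 11 (total 20).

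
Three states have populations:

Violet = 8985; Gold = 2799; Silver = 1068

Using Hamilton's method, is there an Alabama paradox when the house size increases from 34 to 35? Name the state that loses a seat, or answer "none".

none

At 34 seats: Violet 24, Gold 7, Silver 3.
At 35 seats: Violet 24, Gold 8, Silver 3.
No state's allocation decreased.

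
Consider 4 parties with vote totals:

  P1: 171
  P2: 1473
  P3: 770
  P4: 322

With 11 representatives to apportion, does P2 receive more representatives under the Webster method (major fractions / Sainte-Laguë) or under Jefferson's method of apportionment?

Jefferson

Webster: P1 1, P2 6, P3 3, P4 1.
Jefferson: P1 0, P2 7, P3 3, P4 1.
P2 gets 6 under Webster and 7 under Jefferson.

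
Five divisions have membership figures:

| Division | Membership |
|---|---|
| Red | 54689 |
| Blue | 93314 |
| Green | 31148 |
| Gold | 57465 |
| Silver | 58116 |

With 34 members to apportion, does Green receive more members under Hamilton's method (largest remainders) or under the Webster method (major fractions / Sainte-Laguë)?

Hamilton: Red 6, Blue 11, Green 3, Gold 7, Silver 7.
Webster: Red 6, Blue 11, Green 4, Gold 6, Silver 7.
Green gets 3 under Hamilton and 4 under Webster.

Webster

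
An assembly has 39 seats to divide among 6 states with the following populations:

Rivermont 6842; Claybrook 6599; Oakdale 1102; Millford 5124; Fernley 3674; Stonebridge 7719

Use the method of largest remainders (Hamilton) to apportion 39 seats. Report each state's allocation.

Standard divisor: 31060 ÷ 39 ≈ 796.41.
Standard quotas: Rivermont 8.5910, Claybrook 8.2859, Oakdale 1.3837, Millford 6.4339, Fernley 4.6132, Stonebridge 9.6922.
Lower quotas: Rivermont 8, Claybrook 8, Oakdale 1, Millford 6, Fernley 4, Stonebridge 9 (sum 36, leaving 3 seats).
Remainders in descending order: Stonebridge 0.6922, Fernley 0.6132, Rivermont 0.5910, Millford 0.4339, Oakdale 0.3837, Claybrook 0.2859.
The surplus seats go to Stonebridge, Fernley, Rivermont.

Rivermont: 9, Claybrook: 8, Oakdale: 1, Millford: 6, Fernley: 5, Stonebridge: 10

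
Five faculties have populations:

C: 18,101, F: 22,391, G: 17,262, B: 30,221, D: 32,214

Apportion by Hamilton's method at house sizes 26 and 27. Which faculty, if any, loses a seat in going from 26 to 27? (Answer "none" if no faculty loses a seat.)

At 26 seats: C 4, F 5, G 4, B 6, D 7.
At 27 seats: C 4, F 5, G 4, B 7, D 7.
No faculty's allocation decreased.

none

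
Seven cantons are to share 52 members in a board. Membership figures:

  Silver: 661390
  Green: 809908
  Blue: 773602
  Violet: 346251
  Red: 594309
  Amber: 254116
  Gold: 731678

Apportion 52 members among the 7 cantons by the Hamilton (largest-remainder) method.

Silver: 8, Green: 10, Blue: 10, Violet: 4, Red: 8, Amber: 3, Gold: 9

Standard divisor: 4171254 ÷ 52 ≈ 80216.423.
Standard quotas: Silver 8.2451, Green 10.0965, Blue 9.6439, Violet 4.3165, Red 7.4088, Amber 3.1679, Gold 9.1213.
Lower quotas: Silver 8, Green 10, Blue 9, Violet 4, Red 7, Amber 3, Gold 9 (sum 50, leaving 2 seats).
Remainders in descending order: Blue 0.6439, Red 0.4088, Violet 0.3165, Silver 0.2451, Amber 0.1679, Gold 0.1213, Green 0.0965.
The surplus seats go to Blue, Red.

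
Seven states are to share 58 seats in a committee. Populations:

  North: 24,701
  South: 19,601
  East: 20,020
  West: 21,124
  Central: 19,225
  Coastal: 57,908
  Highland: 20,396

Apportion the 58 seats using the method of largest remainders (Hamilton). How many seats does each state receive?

The standard divisor is 182975/58 ≈ 3154.741.
Standard quotas: North 7.8298, South 6.2132, East 6.3460, West 6.6960, Central 6.0940, Coastal 18.3559, Highland 6.4652.
Lower quotas: North 7, South 6, East 6, West 6, Central 6, Coastal 18, Highland 6 (sum 55, leaving 3 seats).
Remainders in descending order: North 0.8298, West 0.6960, Highland 0.4652, Coastal 0.3559, East 0.3460, South 0.2132, Central 0.0940.
The surplus seats go to North, West, Highland.

North: 8, South: 6, East: 6, West: 7, Central: 6, Coastal: 18, Highland: 7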